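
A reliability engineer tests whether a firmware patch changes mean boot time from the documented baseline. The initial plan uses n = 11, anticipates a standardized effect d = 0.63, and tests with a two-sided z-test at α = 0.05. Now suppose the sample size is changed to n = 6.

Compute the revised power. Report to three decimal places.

With n = 6: δ = d·√n = 0.63 × √6 = 1.5432. Critical value z_{0.025} = 1.960.
Revised power = Φ(δ − 1.960) + Φ(−δ − 1.960) = Φ(-0.417) + Φ(-3.503) = 0.3384 + 0.0002 = 0.3386.

Power ≈ 0.339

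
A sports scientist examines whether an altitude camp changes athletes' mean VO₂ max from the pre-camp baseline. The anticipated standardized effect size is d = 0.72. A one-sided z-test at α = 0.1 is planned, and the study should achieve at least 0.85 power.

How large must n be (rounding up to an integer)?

Set Φ(δ − 1.282) = 0.85; then δ − 1.282 = Φ⁻¹(0.85) = 1.036, giving δ = 2.318.
δ = d·√n ⇒ n = (δ/d)² = (2.318 / 0.72)² = 10.36.
Rounding up, n = 11.

n = 11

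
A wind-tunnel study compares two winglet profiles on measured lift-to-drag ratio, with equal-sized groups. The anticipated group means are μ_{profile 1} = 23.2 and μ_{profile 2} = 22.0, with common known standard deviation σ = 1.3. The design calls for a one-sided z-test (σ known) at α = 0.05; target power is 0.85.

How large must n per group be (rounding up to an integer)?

n = 17 per group

Standardized effect: d = |μ_{profile 1} − μ_{profile 2}| / σ = |23.2 − 22.0| / 1.3 = 0.9231
For power 0.85 need Φ(δ − z_{0.05}) = 0.85, so δ = z_{0.05} + z_{0.15} = 1.645 + 1.036 = 2.681.
δ = d·√(n/2) ⇒ n = 2(δ/d)² = 2 × (2.681 / 0.9231)² = 16.87.
Round up to the next whole unit.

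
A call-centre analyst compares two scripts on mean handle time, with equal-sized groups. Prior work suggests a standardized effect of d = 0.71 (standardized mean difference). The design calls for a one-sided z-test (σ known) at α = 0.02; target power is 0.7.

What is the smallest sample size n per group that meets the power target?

n = 27 per group

For power 0.7 need Φ(δ − z_{0.02}) = 0.7, so δ = z_{0.02} + z_{0.30} = 2.054 + 0.524 = 2.578.
δ = d·√(n/2) ⇒ n = 2(δ/d)² = 2 × (2.578 / 0.71)² = 26.37.
Rounding up, n = 27 per group.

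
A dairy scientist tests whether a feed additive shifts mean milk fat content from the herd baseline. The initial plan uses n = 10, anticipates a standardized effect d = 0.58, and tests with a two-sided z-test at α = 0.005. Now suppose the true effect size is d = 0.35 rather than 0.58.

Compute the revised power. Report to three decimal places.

With d = 0.35: δ = d·√n = 0.35 × √10 = 1.1068. Critical value z_{0.0025} = 2.807.
Revised power = Φ(δ − 2.807) + Φ(−δ − 2.807) = Φ(-1.700) + Φ(-3.914) = 0.0445 + 0.0000 = 0.0446.

Power ≈ 0.045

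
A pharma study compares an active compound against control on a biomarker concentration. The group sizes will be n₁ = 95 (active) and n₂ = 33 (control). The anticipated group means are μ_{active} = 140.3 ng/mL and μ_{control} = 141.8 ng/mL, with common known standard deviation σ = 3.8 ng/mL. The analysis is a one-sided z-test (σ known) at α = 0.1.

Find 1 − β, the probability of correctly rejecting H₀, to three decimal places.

Power ≈ 0.749

Standardized effect: d = |μ_{active} − μ_{control}| / σ = |140.3 − 141.8| / 3.8 = 0.3947
Noncentrality parameter: δ = d / √(1/n₁ + 1/n₂) = 0.3947 / √(1/95 + 1/33) = 1.9535
One-sided α = 0.1 → critical value z_{0.1} = 1.282.
Power = P(Z > 1.282 − δ) = Φ(0.672) = 0.7492.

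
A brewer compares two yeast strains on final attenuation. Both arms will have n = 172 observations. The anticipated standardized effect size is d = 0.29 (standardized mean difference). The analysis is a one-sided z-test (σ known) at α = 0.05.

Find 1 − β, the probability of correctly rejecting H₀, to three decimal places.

Power ≈ 0.852

Noncentrality parameter: δ = d·√(n/2) = 0.29 × √(172/2) = 2.6893
Critical value for a one-sided test at α = 0.05: z_α = 1.645.
Power = Φ(δ − 1.645) = Φ(1.044) = 0.8519.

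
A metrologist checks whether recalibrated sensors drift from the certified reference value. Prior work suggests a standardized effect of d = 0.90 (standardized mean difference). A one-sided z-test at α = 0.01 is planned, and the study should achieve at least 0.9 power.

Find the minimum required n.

For power 0.9 need Φ(δ − z_{0.01}) = 0.9, so δ = z_{0.01} + z_{0.10} = 2.326 + 1.282 = 3.608.
δ = d·√n ⇒ n = (δ/d)² = (3.608 / 0.90)² = 16.07.
Rounding up, n = 17.

n = 17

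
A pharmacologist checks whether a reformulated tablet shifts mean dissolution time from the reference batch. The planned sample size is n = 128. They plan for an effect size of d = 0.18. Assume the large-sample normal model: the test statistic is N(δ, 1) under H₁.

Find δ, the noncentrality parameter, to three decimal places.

δ = d·√n = 0.18 × √128 = 2.0365

δ ≈ 2.036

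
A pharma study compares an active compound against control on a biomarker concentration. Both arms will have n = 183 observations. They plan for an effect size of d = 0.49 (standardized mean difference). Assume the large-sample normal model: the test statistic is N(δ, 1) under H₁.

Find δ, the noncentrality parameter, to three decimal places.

δ ≈ 4.687

δ = d·√(n/2) = 0.49 × √(183/2) = 4.6871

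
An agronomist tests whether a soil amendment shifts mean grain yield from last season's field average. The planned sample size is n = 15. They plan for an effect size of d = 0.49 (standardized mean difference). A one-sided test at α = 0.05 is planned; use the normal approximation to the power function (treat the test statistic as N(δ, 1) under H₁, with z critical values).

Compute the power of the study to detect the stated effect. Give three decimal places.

Noncentrality parameter: δ = d·√n = 0.49 × √15 = 1.8978
Critical value for a one-sided test at α = 0.05: z_α = 1.645.
Power = P(Z > 1.645 − δ) = Φ(0.253) = 0.5998.

Power ≈ 0.600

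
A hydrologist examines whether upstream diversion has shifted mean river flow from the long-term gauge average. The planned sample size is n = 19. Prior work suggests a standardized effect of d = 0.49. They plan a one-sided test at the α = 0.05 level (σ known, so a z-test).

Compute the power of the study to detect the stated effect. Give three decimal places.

Power ≈ 0.688

Noncentrality parameter: δ = d·√n = 0.49 × √19 = 2.1359
One-sided α = 0.05 → critical value z_{0.05} = 1.645.
Power = P(Z > 1.645 − δ) = Φ(0.491) = 0.6883.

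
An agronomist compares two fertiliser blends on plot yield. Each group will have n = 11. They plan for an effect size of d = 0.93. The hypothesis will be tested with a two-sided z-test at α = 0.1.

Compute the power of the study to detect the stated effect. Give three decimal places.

Power ≈ 0.704

Noncentrality parameter: δ = d·√(n/2) = 0.93 × √(11/2) = 2.1810
Critical value for a two-sided test at α = 0.1: z_{α/2} = 1.645.
Power = Φ(δ − 1.645) + Φ(−δ − 1.645) = Φ(0.536) + Φ(-3.826) = 0.7041 + 0.0001 = 0.7042.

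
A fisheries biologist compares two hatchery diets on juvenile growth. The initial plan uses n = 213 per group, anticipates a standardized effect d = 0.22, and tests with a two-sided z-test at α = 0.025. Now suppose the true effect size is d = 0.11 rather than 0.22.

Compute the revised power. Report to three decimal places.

Power ≈ 0.135

With d = 0.11: δ = d·√(n/2) = 0.11 × √(213/2) = 1.1352. Critical value z_{0.0125} = 2.241.
Revised power = Φ(δ − 2.241) + Φ(−δ − 2.241) = Φ(-1.106) + Φ(-3.377) = 0.1343 + 0.0004 = 0.1347.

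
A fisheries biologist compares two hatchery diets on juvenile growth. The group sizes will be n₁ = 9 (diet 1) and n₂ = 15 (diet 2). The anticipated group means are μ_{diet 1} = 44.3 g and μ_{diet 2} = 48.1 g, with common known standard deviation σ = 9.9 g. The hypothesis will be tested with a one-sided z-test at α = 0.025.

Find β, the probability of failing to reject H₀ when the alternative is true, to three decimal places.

β ≈ 0.853

Standardized effect: d = |μ_{diet 1} − μ_{diet 2}| / σ = |44.3 − 48.1| / 9.9 = 0.3838
Noncentrality parameter: δ = d / √(1/n₁ + 1/n₂) = 0.3838 / √(1/9 + 1/15) = 0.9104
Critical value for a one-sided test at α = 0.025: z_α = 1.960.
Power = P(Z > 1.960 − δ) = Φ(-1.050) = 0.1469.
Type II error: β = 1 − power = 1 − 0.1469 = 0.8531.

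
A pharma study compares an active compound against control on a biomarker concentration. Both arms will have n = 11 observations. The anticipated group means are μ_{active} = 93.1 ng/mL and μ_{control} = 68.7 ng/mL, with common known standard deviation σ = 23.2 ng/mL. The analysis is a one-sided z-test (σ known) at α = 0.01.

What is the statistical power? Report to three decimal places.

Standardized effect: d = |μ_{active} − μ_{control}| / σ = |93.1 − 68.7| / 23.2 = 1.0517
Noncentrality parameter: δ = d·√(n/2) = 1.0517 × √(11/2) = 2.4665
One-sided α = 0.01 → critical value z_{0.01} = 2.326.
Power = P(Z > 2.326 − δ) = Φ(0.140) = 0.5557.

Power ≈ 0.556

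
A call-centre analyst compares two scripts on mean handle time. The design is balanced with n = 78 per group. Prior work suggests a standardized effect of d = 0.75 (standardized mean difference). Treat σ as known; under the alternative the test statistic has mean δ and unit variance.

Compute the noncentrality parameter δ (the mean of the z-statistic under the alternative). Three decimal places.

δ ≈ 4.684

δ = d·√(n/2) = 0.75 × √(78/2) = 4.6837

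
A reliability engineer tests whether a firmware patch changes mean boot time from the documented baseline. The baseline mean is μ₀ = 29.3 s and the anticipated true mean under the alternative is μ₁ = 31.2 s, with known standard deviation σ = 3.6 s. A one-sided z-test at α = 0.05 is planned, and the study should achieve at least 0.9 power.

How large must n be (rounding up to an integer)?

n = 31

Standardized effect: d = |μ₁ − μ₀| / σ = |31.2 − 29.3| / 3.6 = 0.5278
For power 0.9 need Φ(δ − z_{0.05}) = 0.9, so δ = z_{0.05} + z_{0.10} = 1.645 + 1.282 = 2.926.
δ = d·√n ⇒ n = (δ/d)² = (2.926 / 0.5278)² = 30.74.
Rounding up, n = 31.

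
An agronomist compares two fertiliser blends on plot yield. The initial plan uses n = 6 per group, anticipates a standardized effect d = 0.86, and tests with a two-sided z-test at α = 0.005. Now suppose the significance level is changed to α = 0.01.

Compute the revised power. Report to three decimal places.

δ = d·√(n/2) = 0.86 × √(6/2) = 1.4896 (unchanged). New critical value: z_{0.005} = 2.576.
Revised power = Φ(δ − 2.576) + Φ(−δ − 2.576) = Φ(-1.086) + Φ(-4.065) = 0.1387 + 0.0000 = 0.1387.

Power ≈ 0.139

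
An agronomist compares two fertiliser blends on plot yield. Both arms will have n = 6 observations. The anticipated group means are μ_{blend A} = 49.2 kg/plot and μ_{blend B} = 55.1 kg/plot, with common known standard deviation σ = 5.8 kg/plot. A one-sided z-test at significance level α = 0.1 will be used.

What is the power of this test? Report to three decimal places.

Power ≈ 0.685

Standardized effect: d = |μ_{blend A} − μ_{blend B}| / σ = |49.2 − 55.1| / 5.8 = 1.0172
Noncentrality parameter: δ = d·√(n/2) = 1.0172 × √(6/2) = 1.7619
One-sided α = 0.1 → critical value z_{0.1} = 1.282.
Power = P(Z > 1.282 − δ) = Φ(0.480) = 0.6845.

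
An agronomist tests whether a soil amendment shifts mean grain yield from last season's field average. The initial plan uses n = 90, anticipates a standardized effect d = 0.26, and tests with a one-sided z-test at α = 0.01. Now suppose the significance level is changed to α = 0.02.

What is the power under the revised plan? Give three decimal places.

δ = d·√n = 0.26 × √90 = 2.4666 (unchanged). New critical value: z_{0.02} = 2.054.
Revised power = P(Z > 2.054 − δ) = Φ(0.413) = 0.6601.

Power ≈ 0.660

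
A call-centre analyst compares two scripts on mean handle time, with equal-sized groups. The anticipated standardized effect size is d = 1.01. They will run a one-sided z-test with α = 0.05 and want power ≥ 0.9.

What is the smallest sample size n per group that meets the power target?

n = 17 per group

Set Φ(δ − 1.645) = 0.9; then δ − 1.645 = Φ⁻¹(0.9) = 1.282, giving δ = 2.926.
δ = d·√(n/2) ⇒ n = 2(δ/d)² = 2 × (2.926 / 1.01)² = 16.79.
Rounding up, n = 17 per group.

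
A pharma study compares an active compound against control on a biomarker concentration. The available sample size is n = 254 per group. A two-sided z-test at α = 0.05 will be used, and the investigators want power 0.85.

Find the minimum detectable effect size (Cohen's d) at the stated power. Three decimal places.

d ≈ 0.266

Need Φ(δ − 1.960) = 0.85, so δ = 1.960 + 1.036 = 2.996.
(The second rejection-region term Φ(−δ − z_{α/2}) is negligible and dropped.)
δ = d·√(n/2) ⇒ d = δ/√(n/2) = 2.996/√(254/2) = 0.2659.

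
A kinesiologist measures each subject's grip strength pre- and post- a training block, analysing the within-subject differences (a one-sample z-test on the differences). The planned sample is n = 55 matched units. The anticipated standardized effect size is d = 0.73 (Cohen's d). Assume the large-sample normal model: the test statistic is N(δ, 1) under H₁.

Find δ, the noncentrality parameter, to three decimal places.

The noncentrality parameter scales effect size by the design's sample-size factor: δ = d·√n = 0.73 × √55 = 5.4138

δ ≈ 5.414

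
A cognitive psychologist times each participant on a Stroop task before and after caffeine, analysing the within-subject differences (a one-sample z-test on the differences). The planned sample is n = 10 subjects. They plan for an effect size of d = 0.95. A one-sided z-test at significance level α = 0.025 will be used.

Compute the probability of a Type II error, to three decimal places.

β ≈ 0.148

Noncentrality parameter: δ = d·√n = 0.95 × √10 = 3.0042
One-sided α = 0.025 → critical value z_{0.025} = 1.960.
Power = Φ(δ − 1.960) = Φ(1.044) = 0.8518.
Type II error: β = 1 − power = 1 − 0.8518 = 0.1482.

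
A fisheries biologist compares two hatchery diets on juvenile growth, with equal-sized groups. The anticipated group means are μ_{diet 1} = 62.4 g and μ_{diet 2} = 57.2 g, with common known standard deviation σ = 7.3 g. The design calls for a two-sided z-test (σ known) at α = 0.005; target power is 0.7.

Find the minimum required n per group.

Standardized effect: d = |μ_{diet 1} − μ_{diet 2}| / σ = |62.4 − 57.2| / 7.3 = 0.7123
Set Φ(δ − 2.807) = 0.7; then δ − 2.807 = Φ⁻¹(0.7) = 0.524, giving δ = 3.331.
(Ignoring the negligible lower-tail rejection probability gives the usual closed-form inversion.)
δ = d·√(n/2) ⇒ n = 2(δ/d)² = 2 × (3.331 / 0.7123)² = 43.75.
Rounding up, n = 44 per group.

n = 44 per group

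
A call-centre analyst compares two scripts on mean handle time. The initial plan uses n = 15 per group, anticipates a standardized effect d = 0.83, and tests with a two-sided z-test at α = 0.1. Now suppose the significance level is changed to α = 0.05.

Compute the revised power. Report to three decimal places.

δ = d·√(n/2) = 0.83 × √(15/2) = 2.2730 (unchanged). New critical value: z_{0.025} = 1.960.
Revised power = Φ(δ − 1.960) + Φ(−δ − 1.960) = Φ(0.313) + Φ(-4.233) = 0.6229 + 0.0000 = 0.6229.

Power ≈ 0.623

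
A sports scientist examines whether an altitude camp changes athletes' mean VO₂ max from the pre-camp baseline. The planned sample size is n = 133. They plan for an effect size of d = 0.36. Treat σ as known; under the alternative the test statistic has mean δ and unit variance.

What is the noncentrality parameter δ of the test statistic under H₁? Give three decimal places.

The noncentrality parameter scales effect size by the design's sample-size factor: δ = d·√n = 0.36 × √133 = 4.1517

δ ≈ 4.152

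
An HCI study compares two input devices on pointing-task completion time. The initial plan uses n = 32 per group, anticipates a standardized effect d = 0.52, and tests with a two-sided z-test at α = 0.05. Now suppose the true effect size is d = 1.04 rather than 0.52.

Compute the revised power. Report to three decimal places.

Power ≈ 0.986

With d = 1.04: δ = d·√(n/2) = 1.04 × √(32/2) = 4.1600. Critical value z_{0.025} = 1.960.
Revised power = Φ(δ − 1.960) + Φ(−δ − 1.960) = Φ(2.200) + Φ(-6.120) = 0.9861 + 0.0000 = 0.9861.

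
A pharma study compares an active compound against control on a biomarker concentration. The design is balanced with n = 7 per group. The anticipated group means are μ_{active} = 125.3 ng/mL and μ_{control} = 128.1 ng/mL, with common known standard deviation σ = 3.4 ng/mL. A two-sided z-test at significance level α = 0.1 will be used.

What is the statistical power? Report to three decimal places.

Power ≈ 0.459

Standardized effect: d = |μ_{active} − μ_{control}| / σ = |125.3 − 128.1| / 3.4 = 0.8235
Noncentrality parameter: δ = d·√(n/2) = 0.8235 × √(7/2) = 1.5407
Two-sided α = 0.1 → critical value z_{0.05} = 1.645.
Power = Φ(δ − 1.645) + Φ(−δ − 1.645) = Φ(-0.104) + Φ(-3.186) = 0.4585 + 0.0007 = 0.4592.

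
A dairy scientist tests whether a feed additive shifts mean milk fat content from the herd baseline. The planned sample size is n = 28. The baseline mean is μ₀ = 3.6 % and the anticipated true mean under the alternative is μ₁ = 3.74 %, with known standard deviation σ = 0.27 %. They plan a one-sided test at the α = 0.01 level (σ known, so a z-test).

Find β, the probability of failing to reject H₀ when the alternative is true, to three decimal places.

β ≈ 0.338

Standardized effect: d = |μ₁ − μ₀| / σ = |3.74 − 3.6| / 0.27 = 0.5185
Noncentrality parameter: δ = d·√n = 0.5185 × √28 = 2.7437
Critical value for a one-sided test at α = 0.01: z_α = 2.326.
Power = Φ(δ − 2.326) = Φ(0.417) = 0.6618.
Type II error: β = 1 − power = 1 − 0.6618 = 0.3382.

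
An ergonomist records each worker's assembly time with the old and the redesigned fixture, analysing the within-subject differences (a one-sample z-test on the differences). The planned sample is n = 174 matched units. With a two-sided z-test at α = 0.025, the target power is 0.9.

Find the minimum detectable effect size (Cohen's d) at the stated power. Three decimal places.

d ≈ 0.267

Required noncentrality: δ = z_{0.0125} + z_{0.10} = 2.241 + 1.282 = 3.523.
(The second rejection-region term Φ(−δ − z_{α/2}) is negligible and dropped.)
δ = d·√n ⇒ d = δ/√n = 3.523/√174 = 0.2671.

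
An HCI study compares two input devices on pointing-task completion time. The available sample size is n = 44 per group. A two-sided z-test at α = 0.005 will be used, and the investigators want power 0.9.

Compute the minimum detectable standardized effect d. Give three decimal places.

d ≈ 0.872

Need Φ(δ − 2.807) = 0.9, so δ = 2.807 + 1.282 = 4.089.
(Lower-tail contribution to power is negligible for δ > 0.)
δ = d·√(n/2) ⇒ d = δ/√(n/2) = 4.089/√(44/2) = 0.8717.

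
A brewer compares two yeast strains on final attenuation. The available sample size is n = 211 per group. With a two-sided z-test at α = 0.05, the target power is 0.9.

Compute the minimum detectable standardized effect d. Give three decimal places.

Need Φ(δ − 1.960) = 0.9, so δ = 1.960 + 1.282 = 3.242.
(The second rejection-region term Φ(−δ − z_{α/2}) is negligible and dropped.)
δ = d·√(n/2) ⇒ d = δ/√(n/2) = 3.242/√(211/2) = 0.3156.

d ≈ 0.316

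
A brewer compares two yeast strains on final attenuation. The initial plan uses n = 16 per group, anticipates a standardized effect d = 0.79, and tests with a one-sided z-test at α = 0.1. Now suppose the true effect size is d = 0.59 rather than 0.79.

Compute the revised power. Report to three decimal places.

With d = 0.59: δ = d·√(n/2) = 0.59 × √(16/2) = 1.6688. Critical value z_{0.1} = 1.282.
Revised power = Φ(δ − 1.282) = Φ(0.387) = 0.6507.

Power ≈ 0.651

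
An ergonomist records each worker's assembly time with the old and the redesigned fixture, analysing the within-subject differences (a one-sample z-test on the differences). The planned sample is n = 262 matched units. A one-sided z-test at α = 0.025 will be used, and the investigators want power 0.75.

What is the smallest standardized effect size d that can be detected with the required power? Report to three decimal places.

Required noncentrality: δ = z_{0.025} + z_{0.25} = 1.960 + 0.674 = 2.634.
δ = d·√n ⇒ d = δ/√n = 2.634/√262 = 0.1628.

d ≈ 0.163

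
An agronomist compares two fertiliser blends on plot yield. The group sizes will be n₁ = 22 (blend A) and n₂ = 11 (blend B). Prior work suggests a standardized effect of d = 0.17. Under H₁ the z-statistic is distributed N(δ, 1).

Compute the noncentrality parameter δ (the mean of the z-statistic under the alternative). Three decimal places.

δ ≈ 0.460

The noncentrality parameter scales effect size by the design's sample-size factor: δ = d / √(1/n₁ + 1/n₂) = 0.17 / √(1/22 + 1/11) = 0.4604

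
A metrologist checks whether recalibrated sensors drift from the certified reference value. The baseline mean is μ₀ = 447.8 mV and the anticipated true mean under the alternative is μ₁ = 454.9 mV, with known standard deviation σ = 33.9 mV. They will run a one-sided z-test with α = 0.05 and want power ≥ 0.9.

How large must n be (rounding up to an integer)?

Standardized effect: d = |μ₁ − μ₀| / σ = |454.9 − 447.8| / 33.9 = 0.2094
For power 0.9 need Φ(δ − z_{0.05}) = 0.9, so δ = z_{0.05} + z_{0.10} = 1.645 + 1.282 = 2.926.
δ = d·√n ⇒ n = (δ/d)² = (2.926 / 0.2094)² = 195.23.
Round up to the next whole unit.

n = 196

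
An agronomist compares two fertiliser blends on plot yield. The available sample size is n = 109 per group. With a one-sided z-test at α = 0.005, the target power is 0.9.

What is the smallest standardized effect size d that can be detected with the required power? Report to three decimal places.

d ≈ 0.523

Required noncentrality: δ = z_{0.005} + z_{0.10} = 2.576 + 1.282 = 3.857.
δ = d·√(n/2) ⇒ d = δ/√(n/2) = 3.857/√(109/2) = 0.5225.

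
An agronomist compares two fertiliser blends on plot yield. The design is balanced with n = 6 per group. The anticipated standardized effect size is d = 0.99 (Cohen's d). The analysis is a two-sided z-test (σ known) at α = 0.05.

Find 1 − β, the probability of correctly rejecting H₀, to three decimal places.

Power ≈ 0.403

Noncentrality parameter: δ = d·√(n/2) = 0.99 × √(6/2) = 1.7147
Two-sided α = 0.05 → critical value z_{0.025} = 1.960.
Power = Φ(δ − 1.960) + Φ(−δ − 1.960) = Φ(-0.245) + Φ(-3.675) = 0.4031 + 0.0001 = 0.4033.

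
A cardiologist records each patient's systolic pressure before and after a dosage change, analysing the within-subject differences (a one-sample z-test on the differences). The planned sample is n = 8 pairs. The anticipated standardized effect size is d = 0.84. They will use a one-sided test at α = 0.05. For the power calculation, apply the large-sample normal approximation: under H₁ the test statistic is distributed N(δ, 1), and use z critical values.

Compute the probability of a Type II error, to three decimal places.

β ≈ 0.232

Noncentrality parameter: λ = d·√n = 0.84 × √8 = 2.3759
Critical value for a one-sided test at α = 0.05: z_α = 1.645.
Power = P(Z > 1.645 − λ) = Φ(0.731) = 0.7676.
Type II error: β = 1 − power = 1 − 0.7676 = 0.2324.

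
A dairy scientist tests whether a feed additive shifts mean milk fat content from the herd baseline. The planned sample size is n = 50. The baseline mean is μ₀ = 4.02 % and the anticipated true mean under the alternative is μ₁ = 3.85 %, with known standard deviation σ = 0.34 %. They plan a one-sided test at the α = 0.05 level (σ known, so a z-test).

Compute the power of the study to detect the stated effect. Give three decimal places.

Standardized effect: d = |μ₁ − μ₀| / σ = |3.85 − 4.02| / 0.34 = 0.5000
Noncentrality parameter: δ = d·√n = 0.5000 × √50 = 3.5355
Critical value for a one-sided test at α = 0.05: z_α = 1.645.
Power = P(Z > 1.645 − δ) = Φ(1.891) = 0.9707.

Power ≈ 0.971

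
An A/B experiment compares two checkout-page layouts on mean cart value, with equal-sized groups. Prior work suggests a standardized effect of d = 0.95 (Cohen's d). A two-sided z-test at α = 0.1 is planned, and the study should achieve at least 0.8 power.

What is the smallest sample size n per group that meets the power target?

n = 14 per group

For power 0.8 need Φ(δ − z_{0.05}) = 0.8, so δ = z_{0.05} + z_{0.20} = 1.645 + 0.842 = 2.486.
(Ignoring the negligible lower-tail rejection probability gives the usual closed-form inversion.)
δ = d·√(n/2) ⇒ n = 2(δ/d)² = 2 × (2.486 / 0.95)² = 13.70.
Rounding up, n = 14 per group.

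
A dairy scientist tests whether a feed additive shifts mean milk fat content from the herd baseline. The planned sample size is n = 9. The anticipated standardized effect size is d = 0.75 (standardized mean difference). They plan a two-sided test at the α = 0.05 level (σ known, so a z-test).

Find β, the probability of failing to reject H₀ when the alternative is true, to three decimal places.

β ≈ 0.386

Noncentrality parameter: δ = d·√n = 0.75 × √9 = 2.2500
Two-sided α = 0.05 → critical value z_{0.025} = 1.960.
Power = Φ(δ − 1.960) + Φ(−δ − 1.960) = Φ(0.290) + Φ(-4.210) = 0.6141 + 0.0000 = 0.6141.
Type II error: β = 1 − power = 1 − 0.6141 = 0.3859.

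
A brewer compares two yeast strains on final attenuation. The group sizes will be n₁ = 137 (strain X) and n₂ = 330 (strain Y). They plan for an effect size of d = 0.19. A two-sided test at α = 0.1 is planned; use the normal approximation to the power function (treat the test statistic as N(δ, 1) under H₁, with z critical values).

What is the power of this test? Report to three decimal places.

Noncentrality parameter: λ = d / √(1/n₁ + 1/n₂) = 0.19 / √(1/137 + 1/330) = 1.8694
Two-sided α = 0.1 → critical value z_{0.05} = 1.645.
Power = Φ(λ − 1.645) + Φ(−λ − 1.645) = Φ(0.225) + Φ(-3.514) = 0.5889 + 0.0002 = 0.5891.

Power ≈ 0.589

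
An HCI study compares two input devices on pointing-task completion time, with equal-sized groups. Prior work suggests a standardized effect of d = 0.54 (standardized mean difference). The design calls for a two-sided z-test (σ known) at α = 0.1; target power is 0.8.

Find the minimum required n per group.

n = 43 per group

Set Φ(δ − 1.645) = 0.8; then δ − 1.645 = Φ⁻¹(0.8) = 0.842, giving δ = 2.486.
(Ignoring the negligible lower-tail rejection probability gives the usual closed-form inversion.)
δ = d·√(n/2) ⇒ n = 2(δ/d)² = 2 × (2.486 / 0.54)² = 42.40.
Round up to the next whole unit.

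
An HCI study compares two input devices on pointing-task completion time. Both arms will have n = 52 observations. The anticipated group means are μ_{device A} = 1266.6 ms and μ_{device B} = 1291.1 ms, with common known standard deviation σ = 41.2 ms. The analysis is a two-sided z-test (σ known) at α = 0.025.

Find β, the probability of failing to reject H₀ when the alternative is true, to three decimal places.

β ≈ 0.215

Standardized effect: d = |μ_{device A} − μ_{device B}| / σ = |1266.6 − 1291.1| / 41.2 = 0.5947
Noncentrality parameter: δ = d·√(n/2) = 0.5947 × √(52/2) = 3.0322
Two-sided α = 0.025 → critical value z_{0.0125} = 2.241.
Power = Φ(δ − 2.241) + Φ(−δ − 2.241) = Φ(0.791) + Φ(-5.274) = 0.7855 + 0.0000 = 0.7855.
Type II error: β = 1 − power = 1 − 0.7855 = 0.2145.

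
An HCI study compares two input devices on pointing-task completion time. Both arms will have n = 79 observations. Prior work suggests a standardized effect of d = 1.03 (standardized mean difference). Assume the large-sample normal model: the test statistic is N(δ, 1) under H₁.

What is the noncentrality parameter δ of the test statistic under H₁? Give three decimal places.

The noncentrality parameter scales effect size by the design's sample-size factor: δ = d·√(n/2) = 1.03 × √(79/2) = 6.4734

δ ≈ 6.473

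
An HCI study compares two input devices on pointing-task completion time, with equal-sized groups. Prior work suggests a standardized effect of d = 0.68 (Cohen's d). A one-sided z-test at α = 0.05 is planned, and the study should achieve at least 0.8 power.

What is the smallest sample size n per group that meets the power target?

n = 27 per group

For power 0.8 need Φ(δ − z_{0.05}) = 0.8, so δ = z_{0.05} + z_{0.20} = 1.645 + 0.842 = 2.486.
δ = d·√(n/2) ⇒ n = 2(δ/d)² = 2 × (2.486 / 0.68)² = 26.74.
Rounding up, n = 27 per group.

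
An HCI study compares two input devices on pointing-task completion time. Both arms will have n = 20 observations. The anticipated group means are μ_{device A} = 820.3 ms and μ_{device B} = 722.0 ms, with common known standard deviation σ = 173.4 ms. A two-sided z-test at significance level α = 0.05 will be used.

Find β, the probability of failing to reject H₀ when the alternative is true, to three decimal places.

β ≈ 0.566

Standardized effect: d = |μ_{device A} − μ_{device B}| / σ = |820.3 − 722.0| / 173.4 = 0.5669
Noncentrality parameter: λ = d·√(n/2) = 0.5669 × √(20/2) = 1.7927
Critical value for a two-sided test at α = 0.05: z_{α/2} = 1.960.
Power = Φ(λ − 1.960) + Φ(−λ − 1.960) = Φ(-0.167) + Φ(-3.753) = 0.4336 + 0.0001 = 0.4337.
Type II error: β = 1 − power = 1 − 0.4337 = 0.5663.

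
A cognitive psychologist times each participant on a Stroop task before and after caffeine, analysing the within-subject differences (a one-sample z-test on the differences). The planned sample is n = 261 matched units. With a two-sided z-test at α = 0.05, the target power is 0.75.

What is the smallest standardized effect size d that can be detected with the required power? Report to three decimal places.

Need Φ(δ − 1.960) = 0.75, so δ = 1.960 + 0.674 = 2.634.
(The second rejection-region term Φ(−δ − z_{α/2}) is negligible and dropped.)
δ = d·√n ⇒ d = δ/√n = 2.634/√261 = 0.1631.

d ≈ 0.163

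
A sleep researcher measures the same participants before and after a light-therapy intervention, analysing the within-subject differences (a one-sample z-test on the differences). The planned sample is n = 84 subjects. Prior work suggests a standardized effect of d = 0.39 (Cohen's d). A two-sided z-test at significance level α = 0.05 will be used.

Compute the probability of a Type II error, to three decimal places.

β ≈ 0.053

Noncentrality parameter: δ = d·√n = 0.39 × √84 = 3.5744
Two-sided α = 0.05 → critical value z_{0.025} = 1.960.
Power = Φ(δ − 1.960) + Φ(−δ − 1.960) = Φ(1.614) + Φ(-5.534) = 0.9468 + 0.0000 = 0.9468.
Type II error: β = 1 − power = 1 − 0.9468 = 0.0532.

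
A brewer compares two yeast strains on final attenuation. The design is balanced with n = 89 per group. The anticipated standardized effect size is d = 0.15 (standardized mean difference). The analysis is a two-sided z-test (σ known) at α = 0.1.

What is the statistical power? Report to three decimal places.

Noncentrality parameter: λ = d·√(n/2) = 0.15 × √(89/2) = 1.0006
Two-sided α = 0.1 → critical value z_{0.05} = 1.645.
Power = Φ(λ − 1.645) + Φ(−λ − 1.645) = Φ(-0.644) + Φ(-2.645) = 0.2597 + 0.0041 = 0.2638.

Power ≈ 0.264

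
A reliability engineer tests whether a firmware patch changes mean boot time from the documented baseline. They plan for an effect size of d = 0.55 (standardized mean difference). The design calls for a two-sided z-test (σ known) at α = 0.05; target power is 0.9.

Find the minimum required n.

Set Φ(δ − 1.960) = 0.9; then δ − 1.960 = Φ⁻¹(0.9) = 1.282, giving δ = 3.242.
(For δ > 0 the lower-tail rejection region contributes negligibly to power, so the one-term inversion is standard.)
δ = d·√n ⇒ n = (δ/d)² = (3.242 / 0.55)² = 34.74.
Rounding up, n = 35.

n = 35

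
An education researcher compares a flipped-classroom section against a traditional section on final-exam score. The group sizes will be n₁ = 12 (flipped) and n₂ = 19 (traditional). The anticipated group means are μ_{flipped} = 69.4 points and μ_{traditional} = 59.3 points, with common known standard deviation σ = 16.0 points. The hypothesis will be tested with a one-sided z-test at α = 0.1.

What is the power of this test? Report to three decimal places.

Standardized effect: d = |μ_{flipped} − μ_{traditional}| / σ = |69.4 − 59.3| / 16.0 = 0.6312
Noncentrality parameter: δ = d / √(1/n₁ + 1/n₂) = 0.6312 / √(1/12 + 1/19) = 1.7119
One-sided α = 0.1 → critical value z_{0.1} = 1.282.
Power = P(Z > 1.282 − δ) = Φ(0.430) = 0.6665.

Power ≈ 0.667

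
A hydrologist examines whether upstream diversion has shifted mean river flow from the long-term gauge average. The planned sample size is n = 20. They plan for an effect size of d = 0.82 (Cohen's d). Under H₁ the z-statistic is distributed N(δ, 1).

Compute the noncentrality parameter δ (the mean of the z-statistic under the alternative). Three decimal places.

δ = d·√n = 0.82 × √20 = 3.6672

δ ≈ 3.667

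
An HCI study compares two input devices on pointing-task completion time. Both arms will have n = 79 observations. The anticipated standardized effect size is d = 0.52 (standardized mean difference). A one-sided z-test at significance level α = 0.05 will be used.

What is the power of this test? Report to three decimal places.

Noncentrality parameter: λ = d·√(n/2) = 0.52 × √(79/2) = 3.2681
Critical value for a one-sided test at α = 0.05: z_α = 1.645.
Power = P(Z > 1.645 − λ) = Φ(1.623) = 0.9477.

Power ≈ 0.948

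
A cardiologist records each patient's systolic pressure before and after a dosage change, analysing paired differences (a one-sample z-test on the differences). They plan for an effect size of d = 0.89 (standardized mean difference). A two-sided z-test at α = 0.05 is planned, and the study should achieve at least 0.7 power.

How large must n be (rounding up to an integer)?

Set Φ(δ − 1.960) = 0.7; then δ − 1.960 = Φ⁻¹(0.7) = 0.524, giving δ = 2.484.
(The Φ(−δ − z_{α/2}) term is vanishingly small for δ > 0 and is dropped in the standard sample-size formula.)
δ = d·√n ⇒ n = (δ/d)² = (2.484 / 0.89)² = 7.79.
Round up to the next whole unit.

n = 8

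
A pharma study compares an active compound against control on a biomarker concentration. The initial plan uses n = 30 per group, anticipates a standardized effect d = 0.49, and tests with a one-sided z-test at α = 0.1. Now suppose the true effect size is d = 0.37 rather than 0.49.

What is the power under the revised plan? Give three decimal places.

With d = 0.37: δ = d·√(n/2) = 0.37 × √(30/2) = 1.4330. Critical value z_{0.1} = 1.282.
Revised power = Φ(δ − 1.282) = Φ(0.151) = 0.5602.

Power ≈ 0.560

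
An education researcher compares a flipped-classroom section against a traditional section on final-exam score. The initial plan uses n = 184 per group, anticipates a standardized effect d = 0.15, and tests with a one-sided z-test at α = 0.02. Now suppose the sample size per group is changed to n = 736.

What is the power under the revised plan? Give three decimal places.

Power ≈ 0.795

With n = 736 per group: δ = d·√(n/2) = 0.15 × √(736/2) = 2.8775. Critical value z_{0.02} = 2.054.
Revised power = Φ(δ − 2.054) = Φ(0.824) = 0.7950.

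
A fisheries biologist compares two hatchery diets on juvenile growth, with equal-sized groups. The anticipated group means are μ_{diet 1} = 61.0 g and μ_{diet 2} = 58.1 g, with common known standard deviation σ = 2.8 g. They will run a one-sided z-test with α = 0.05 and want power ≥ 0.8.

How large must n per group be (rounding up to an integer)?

n = 12 per group

Standardized effect: d = |μ_{diet 1} − μ_{diet 2}| / σ = |61.0 − 58.1| / 2.8 = 1.0357
For power 0.8 need Φ(δ − z_{0.05}) = 0.8, so δ = z_{0.05} + z_{0.20} = 1.645 + 0.842 = 2.486.
δ = d·√(n/2) ⇒ n = 2(δ/d)² = 2 × (2.486 / 1.0357)² = 11.53.
Round up to the next whole unit.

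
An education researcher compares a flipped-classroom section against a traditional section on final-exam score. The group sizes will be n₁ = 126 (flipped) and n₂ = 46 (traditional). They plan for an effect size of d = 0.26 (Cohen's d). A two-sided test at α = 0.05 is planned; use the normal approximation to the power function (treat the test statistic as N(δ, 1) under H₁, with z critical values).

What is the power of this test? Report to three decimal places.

Power ≈ 0.326

Noncentrality parameter: δ = d / √(1/n₁ + 1/n₂) = 0.26 / √(1/126 + 1/46) = 1.5093
Critical value for a two-sided test at α = 0.05: z_{α/2} = 1.960.
Power = Φ(δ − 1.960) + Φ(−δ − 1.960) = Φ(-0.451) + Φ(-3.469) = 0.3261 + 0.0003 = 0.3264.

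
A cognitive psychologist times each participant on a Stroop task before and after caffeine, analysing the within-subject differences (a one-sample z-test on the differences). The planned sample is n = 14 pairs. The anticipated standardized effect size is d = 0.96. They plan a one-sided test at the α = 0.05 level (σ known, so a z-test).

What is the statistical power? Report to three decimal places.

Noncentrality parameter: δ = d·√n = 0.96 × √14 = 3.5920
Critical value for a one-sided test at α = 0.05: z_α = 1.645.
Power = Φ(δ − 1.645) = Φ(1.947) = 0.9742.

Power ≈ 0.974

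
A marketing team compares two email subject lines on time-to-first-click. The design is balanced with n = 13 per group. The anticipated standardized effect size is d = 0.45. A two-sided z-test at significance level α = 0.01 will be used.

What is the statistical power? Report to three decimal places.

Noncentrality parameter: δ = d·√(n/2) = 0.45 × √(13/2) = 1.1473
Critical value for a two-sided test at α = 0.01: z_{α/2} = 2.576.
Power = Φ(δ − 2.576) + Φ(−δ − 2.576) = Φ(-1.429) + Φ(-3.723) = 0.0766 + 0.0001 = 0.0767.

Power ≈ 0.077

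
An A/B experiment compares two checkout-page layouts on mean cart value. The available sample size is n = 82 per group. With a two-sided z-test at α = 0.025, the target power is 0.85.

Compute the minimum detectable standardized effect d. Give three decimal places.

Required noncentrality: δ = z_{0.0125} + z_{0.15} = 2.241 + 1.036 = 3.278.
(The second rejection-region term Φ(−δ − z_{α/2}) is negligible and dropped.)
δ = d·√(n/2) ⇒ d = δ/√(n/2) = 3.278/√(82/2) = 0.5119.

d ≈ 0.512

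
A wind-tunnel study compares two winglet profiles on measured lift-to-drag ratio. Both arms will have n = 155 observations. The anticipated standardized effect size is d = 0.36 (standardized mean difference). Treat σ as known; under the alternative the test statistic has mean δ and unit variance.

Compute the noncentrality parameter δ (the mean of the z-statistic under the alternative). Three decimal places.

δ = d·√(n/2) = 0.36 × √(155/2) = 3.1692

δ ≈ 3.169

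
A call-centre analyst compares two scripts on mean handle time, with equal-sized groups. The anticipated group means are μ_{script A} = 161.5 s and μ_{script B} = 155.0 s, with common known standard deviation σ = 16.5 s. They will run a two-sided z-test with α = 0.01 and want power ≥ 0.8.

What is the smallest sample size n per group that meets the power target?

n = 151 per group

Standardized effect: d = |μ_{script A} − μ_{script B}| / σ = |161.5 − 155.0| / 16.5 = 0.3939
Set Φ(δ − 2.576) = 0.8; then δ − 2.576 = Φ⁻¹(0.8) = 0.842, giving δ = 3.417.
(For δ > 0 the lower-tail rejection region contributes negligibly to power, so the one-term inversion is standard.)
δ = d·√(n/2) ⇒ n = 2(δ/d)² = 2 × (3.417 / 0.3939)² = 150.51.
Round up to the next whole unit.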